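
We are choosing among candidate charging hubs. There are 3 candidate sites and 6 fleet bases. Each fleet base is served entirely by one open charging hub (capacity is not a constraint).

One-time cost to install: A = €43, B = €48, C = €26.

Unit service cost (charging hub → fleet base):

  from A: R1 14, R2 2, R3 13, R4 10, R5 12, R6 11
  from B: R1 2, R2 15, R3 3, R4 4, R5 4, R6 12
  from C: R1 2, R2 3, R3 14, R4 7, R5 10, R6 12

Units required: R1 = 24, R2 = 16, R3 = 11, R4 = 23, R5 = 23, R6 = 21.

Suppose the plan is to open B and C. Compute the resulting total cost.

Total cost: 639

Each fleet base is assigned to its cheapest site among the open ones.
{B, C}: R1→B 2·24=48, R2→C 3·16=48, R3→B 3·11=33, R4→B 4·23=92, R5→B 4·23=92, R6→B 12·21=252. Service 565; fixed 74; total 639.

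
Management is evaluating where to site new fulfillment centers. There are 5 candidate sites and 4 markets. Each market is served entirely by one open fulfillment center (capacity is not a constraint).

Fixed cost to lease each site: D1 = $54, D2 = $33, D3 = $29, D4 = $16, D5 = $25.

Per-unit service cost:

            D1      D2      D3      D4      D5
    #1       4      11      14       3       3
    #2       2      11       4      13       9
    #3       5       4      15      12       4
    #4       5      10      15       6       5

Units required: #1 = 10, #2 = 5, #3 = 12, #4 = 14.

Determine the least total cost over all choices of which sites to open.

Minimum total cost: 218

For any fixed open set, each market goes to its cheapest open site; total = fixed + service.
{D5}: #1→D5 3·10=30, #2→D5 9·5=45, #3→D5 4·12=48, #4→D5 5·14=70. Service 193; fixed 25; total 218.
{D3, D5}: #1→D5 3·10=30, #2→D3 4·5=20, #3→D5 4·12=48, #4→D5 5·14=70. Service 168; fixed 54; total 222.
{D1}: #1→D1 4·10=40, #2→D1 2·5=10, #3→D1 5·12=60, #4→D1 5·14=70. Service 180; fixed 54; total 234.
{D1, D2, D3, D4, D5}: #1→D4 3·10=30, #2→D1 2·5=10, #3→D2 4·12=48, #4→D1 5·14=70. Service 158; fixed 157; total 315.
No other subset beats 218.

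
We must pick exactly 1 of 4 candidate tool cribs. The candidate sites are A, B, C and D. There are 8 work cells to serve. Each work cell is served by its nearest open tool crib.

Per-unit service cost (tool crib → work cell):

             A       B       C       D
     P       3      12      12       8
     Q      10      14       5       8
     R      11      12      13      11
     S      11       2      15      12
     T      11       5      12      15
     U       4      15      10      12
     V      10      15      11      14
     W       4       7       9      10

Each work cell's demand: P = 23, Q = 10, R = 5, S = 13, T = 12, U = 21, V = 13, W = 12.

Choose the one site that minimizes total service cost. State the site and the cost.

Choose A only; total service cost 761.

With exactly 1 open, each work cell uses its cheapest among the chosen.
{A}: P→A 3·23=69, Q→A 10·10=100, R→A 11·5=55, S→A 11·13=143, T→A 11·12=132, U→A 4·21=84, V→A 10·13=130, W→A 4·12=48. Service cost 761.
{B}: service cost 1156
{C}: service cost 1191
Among all 4 size-1 choices, {A} is lowest.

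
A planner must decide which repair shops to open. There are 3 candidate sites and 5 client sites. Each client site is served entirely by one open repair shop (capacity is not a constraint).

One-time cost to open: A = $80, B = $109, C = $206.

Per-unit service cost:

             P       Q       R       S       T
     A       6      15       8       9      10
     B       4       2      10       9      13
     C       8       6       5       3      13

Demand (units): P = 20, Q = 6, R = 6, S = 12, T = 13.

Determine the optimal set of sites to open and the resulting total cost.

For any fixed open set, each client site goes to its cheapest open site; total = fixed + service.
{B}: P→B 4·20=80, Q→B 2·6=12, R→B 10·6=60, S→B 9·12=108, T→B 13·13=169. Service 429; fixed 109; total 538.
{A, B}: service 378 + fixed 189 = 567
{A}: P→A 6·20=120, Q→A 15·6=90, R→A 8·6=48, S→A 9·12=108, T→A 10·13=130. Service 496; fixed 80; total 576.
{A, B, C}: service 288 + fixed 395 = 683
No other subset beats 538.

Open B only; minimum total cost 538.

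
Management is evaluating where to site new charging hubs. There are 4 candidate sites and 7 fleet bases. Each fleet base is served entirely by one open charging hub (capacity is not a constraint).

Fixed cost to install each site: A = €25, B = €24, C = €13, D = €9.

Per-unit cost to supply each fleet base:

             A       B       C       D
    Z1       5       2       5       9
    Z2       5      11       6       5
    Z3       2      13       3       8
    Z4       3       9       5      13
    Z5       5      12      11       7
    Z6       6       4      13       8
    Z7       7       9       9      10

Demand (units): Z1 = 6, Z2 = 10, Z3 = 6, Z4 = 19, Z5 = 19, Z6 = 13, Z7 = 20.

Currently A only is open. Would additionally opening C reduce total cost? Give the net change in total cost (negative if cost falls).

Current service cost with {A}: 462.
Adding C: each fleet base re-picks its cheapest; new service cost 462, saving 0.
Extra fixed cost: 13. Net change = 13 − 0 = 13.
(Totals: 487 → 500.)

No — net change +13 (cost rises by 13).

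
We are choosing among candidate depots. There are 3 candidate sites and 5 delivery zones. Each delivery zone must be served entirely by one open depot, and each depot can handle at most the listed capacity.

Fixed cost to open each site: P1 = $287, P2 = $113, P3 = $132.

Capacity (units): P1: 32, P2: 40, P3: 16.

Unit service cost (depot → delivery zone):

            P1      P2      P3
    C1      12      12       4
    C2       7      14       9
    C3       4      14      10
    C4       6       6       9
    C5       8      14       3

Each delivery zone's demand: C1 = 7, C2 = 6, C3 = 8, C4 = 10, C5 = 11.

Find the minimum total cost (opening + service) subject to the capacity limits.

Minimum total cost: 618

Open {P2, P3}: C1→P2 12·7=84, C2→P2 14·6=84, C3→P2 14·8=112, C4→P2 6·10=60, C5→P3 3·11=33.
Loads: P2 carries 31/40, P3 carries 11/16. Service 373; fixed 245; total 618.
Next best feasible plan costs 651.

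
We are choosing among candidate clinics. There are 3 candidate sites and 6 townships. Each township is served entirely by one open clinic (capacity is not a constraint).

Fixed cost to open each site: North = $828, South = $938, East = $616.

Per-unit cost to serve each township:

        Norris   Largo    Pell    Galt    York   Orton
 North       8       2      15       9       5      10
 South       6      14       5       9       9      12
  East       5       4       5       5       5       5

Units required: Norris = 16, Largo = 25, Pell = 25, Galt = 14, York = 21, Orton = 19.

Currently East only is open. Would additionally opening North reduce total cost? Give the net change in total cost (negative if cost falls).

No — net change +778 (cost rises by 778).

Current service cost with {East}: 575.
Adding North: each township re-picks its cheapest; new service cost 525, saving 50.
Extra fixed cost: 828. Net change = 828 − 50 = 778.
(Totals: 1191 → 1969.)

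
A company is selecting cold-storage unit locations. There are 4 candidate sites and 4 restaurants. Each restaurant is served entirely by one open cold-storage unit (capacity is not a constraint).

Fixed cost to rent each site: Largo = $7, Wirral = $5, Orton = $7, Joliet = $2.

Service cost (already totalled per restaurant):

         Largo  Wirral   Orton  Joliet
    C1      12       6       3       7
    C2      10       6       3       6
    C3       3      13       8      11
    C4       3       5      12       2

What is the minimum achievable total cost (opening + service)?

For any fixed open set, each restaurant goes to its cheapest open site; total = fixed + service.
{Orton, Joliet}: C1→Orton 3, C2→Orton 3, C3→Orton 8, C4→Joliet 2. Service 16; fixed 9; total 25.
{Largo, Orton}: C1→Orton 3, C2→Orton 3, C3→Largo 3, C4→Largo 3. Service 12; fixed 14; total 26.
{Largo, Orton, Joliet}: C1→Orton 3, C2→Orton 3, C3→Largo 3, C4→Joliet 2. Service 11; fixed 16; total 27.
{Largo, Wirral, Orton, Joliet}: service 11 + fixed 21 = 32
(All 15 nonempty subsets were checked; Orton and Joliet is lowest.)

Minimum total cost: 25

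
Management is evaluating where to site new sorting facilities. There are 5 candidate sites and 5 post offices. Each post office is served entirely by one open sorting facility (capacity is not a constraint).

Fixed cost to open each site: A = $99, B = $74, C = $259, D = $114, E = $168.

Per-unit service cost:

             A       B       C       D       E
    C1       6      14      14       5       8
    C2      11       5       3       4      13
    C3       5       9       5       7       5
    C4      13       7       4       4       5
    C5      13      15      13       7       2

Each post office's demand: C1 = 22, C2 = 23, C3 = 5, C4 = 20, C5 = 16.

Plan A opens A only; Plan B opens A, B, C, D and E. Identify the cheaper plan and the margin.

Plan A is cheaper by 53.

Plan A: {A}: C1→A 6·22=132, C2→A 11·23=253, C3→A 5·5=25, C4→A 13·20=260, C5→A 13·16=208. Service 878; fixed 99; total 977.
Plan B: {A, B, C, D, E}: C1→D 5·22=110, C2→C 3·23=69, C3→A 5·5=25, C4→C 4·20=80, C5→E 2·16=32. Service 316; fixed 714; total 1030.
Difference: |977 − 1030| = 53.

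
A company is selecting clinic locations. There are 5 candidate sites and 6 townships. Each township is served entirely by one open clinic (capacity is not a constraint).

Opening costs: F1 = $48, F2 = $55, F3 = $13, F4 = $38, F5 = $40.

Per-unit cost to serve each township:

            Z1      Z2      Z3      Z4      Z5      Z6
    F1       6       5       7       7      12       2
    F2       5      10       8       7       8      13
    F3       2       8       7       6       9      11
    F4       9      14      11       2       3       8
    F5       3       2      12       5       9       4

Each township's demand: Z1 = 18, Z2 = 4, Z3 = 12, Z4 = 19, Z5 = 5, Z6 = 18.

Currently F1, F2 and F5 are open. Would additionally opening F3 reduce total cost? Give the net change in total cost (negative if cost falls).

Yes — net change −5 (cost falls by 5).

Current service cost with {F1, F2, F5}: 317.
Adding F3: each township re-picks its cheapest; new service cost 299, saving 18.
Extra fixed cost: 13. Net change = 13 − 18 = -5.
(Totals: 460 → 455.)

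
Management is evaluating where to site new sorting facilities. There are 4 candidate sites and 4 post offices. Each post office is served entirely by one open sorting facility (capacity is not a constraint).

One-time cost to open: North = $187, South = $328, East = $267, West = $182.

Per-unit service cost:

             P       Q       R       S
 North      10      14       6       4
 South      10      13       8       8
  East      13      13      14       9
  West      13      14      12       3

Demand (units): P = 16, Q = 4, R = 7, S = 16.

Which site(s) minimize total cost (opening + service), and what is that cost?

For any fixed open set, each post office goes to its cheapest open site; total = fixed + service.
{North}: P→North 10·16=160, Q→North 14·4=56, R→North 6·7=42, S→North 4·16=64. Service 322; fixed 187; total 509.
{West}: service 396 + fixed 182 = 578
{North, West}: service 306 + fixed 369 = 675
{North, South, East, West}: service 302 + fixed 964 = 1266
No other subset beats 509.

Open North only; minimum total cost 509.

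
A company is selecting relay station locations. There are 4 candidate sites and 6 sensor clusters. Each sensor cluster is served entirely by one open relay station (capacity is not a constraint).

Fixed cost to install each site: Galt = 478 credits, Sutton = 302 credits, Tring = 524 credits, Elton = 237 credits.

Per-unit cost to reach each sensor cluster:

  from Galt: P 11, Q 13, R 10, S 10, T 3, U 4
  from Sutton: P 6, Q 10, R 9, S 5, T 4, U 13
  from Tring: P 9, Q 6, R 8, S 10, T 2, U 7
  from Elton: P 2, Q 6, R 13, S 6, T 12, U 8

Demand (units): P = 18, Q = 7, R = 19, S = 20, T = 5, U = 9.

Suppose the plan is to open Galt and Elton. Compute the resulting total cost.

Each sensor cluster is assigned to its cheapest site among the open ones.
{Galt, Elton}: P→Elton 2·18=36, Q→Elton 6·7=42, R→Galt 10·19=190, S→Elton 6·20=120, T→Galt 3·5=15, U→Galt 4·9=36. Service 439; fixed 715; total 1154.

Total cost: 1154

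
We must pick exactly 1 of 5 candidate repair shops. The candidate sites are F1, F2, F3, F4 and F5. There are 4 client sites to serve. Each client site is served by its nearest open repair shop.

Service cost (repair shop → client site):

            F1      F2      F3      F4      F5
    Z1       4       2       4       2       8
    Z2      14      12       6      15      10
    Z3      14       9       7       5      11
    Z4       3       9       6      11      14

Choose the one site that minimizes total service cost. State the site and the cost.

With exactly 1 open, each client site uses its cheapest among the chosen.
{F3}: Z1→F3 4, Z2→F3 6, Z3→F3 7, Z4→F3 6. Service cost 23.
{F2}: service cost 32
{F4}: service cost 33
Among all 5 size-1 choices, {F3} is lowest.

Choose F3 only; total service cost 23.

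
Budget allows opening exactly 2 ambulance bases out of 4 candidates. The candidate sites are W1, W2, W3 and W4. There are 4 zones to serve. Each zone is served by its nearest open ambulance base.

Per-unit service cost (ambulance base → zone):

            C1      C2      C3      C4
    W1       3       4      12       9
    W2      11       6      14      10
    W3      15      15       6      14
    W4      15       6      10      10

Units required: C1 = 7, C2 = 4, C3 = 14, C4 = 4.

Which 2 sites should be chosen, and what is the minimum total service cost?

With exactly 2 open, each zone uses its cheapest among the chosen.
{W1, W3}: C1→W1 3·7=21, C2→W1 4·4=16, C3→W3 6·14=84, C4→W1 9·4=36. Service cost 157.
{W1, W4}: service cost 213
{W2, W3}: service cost 225
Among all 6 size-2 choices, {W1, W3} is lowest.

Choose W1 and W3; total service cost 157.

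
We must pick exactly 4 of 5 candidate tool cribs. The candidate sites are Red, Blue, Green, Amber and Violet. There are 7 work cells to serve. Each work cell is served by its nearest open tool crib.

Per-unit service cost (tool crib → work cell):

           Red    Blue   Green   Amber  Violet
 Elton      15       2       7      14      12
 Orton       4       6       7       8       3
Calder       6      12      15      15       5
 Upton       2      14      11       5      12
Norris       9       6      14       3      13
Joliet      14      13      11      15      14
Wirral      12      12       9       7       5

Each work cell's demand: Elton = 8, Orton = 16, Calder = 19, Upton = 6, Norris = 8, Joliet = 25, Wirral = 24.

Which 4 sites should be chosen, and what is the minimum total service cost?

With exactly 4 open, each work cell uses its cheapest among the chosen.
{Blue, Green, Amber, Violet}: Elton→Blue 2·8=16, Orton→Violet 3·16=48, Calder→Violet 5·19=95, Upton→Amber 5·6=30, Norris→Amber 3·8=24, Joliet→Green 11·25=275, Wirral→Violet 5·24=120. Service cost 608.
{Red, Blue, Green, Violet}: service cost 614
{Red, Green, Amber, Violet}: service cost 630
Among all 5 size-4 choices, {Blue, Green, Amber, Violet} is lowest.

Choose Blue, Green, Amber and Violet; total service cost 608.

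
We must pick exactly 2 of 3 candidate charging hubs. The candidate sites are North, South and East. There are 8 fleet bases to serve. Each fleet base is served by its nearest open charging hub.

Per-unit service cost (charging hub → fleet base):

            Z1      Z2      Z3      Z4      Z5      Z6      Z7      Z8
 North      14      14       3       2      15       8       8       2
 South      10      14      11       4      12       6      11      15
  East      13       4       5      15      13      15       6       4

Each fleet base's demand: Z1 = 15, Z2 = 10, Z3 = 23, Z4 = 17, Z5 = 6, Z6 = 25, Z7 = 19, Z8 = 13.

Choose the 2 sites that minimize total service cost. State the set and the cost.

With exactly 2 open, each fleet base uses its cheapest among the chosen.
{North, East}: Z1→East 13·15=195, Z2→East 4·10=40, Z3→North 3·23=69, Z4→North 2·17=34, Z5→East 13·6=78, Z6→North 8·25=200, Z7→East 6·19=114, Z8→North 2·13=26. Service cost 756.
{South, East}: service cost 761
{North, South}: service cost 793
Among all 3 size-2 choices, {North, East} is lowest.

Choose North and East; total service cost 756.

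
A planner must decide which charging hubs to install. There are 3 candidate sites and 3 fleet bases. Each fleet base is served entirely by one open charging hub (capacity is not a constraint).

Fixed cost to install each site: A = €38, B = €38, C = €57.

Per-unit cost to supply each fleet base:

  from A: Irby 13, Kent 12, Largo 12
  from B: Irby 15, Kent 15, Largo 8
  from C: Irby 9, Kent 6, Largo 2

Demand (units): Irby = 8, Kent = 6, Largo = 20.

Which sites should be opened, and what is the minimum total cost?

Open C only; minimum total cost 205.

For any fixed open set, each fleet base goes to its cheapest open site; total = fixed + service.
{C}: Irby→C 9·8=72, Kent→C 6·6=36, Largo→C 2·20=40. Service 148; fixed 57; total 205.
{A, C}: Irby→C 9·8=72, Kent→C 6·6=36, Largo→C 2·20=40. Service 148; fixed 95; total 243.
{B, C}: service 148 + fixed 95 = 243
{A, B, C}: service 148 + fixed 133 = 281
No other subset beats 205.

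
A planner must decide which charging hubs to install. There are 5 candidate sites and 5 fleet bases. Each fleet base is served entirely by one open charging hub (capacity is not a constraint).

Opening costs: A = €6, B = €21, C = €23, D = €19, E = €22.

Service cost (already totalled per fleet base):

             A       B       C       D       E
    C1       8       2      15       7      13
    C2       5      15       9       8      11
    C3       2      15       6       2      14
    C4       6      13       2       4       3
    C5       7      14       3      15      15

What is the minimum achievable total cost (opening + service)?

For any fixed open set, each fleet base goes to its cheapest open site; total = fixed + service.
{A}: C1→A 8, C2→A 5, C3→A 2, C4→A 6, C5→A 7. Service 28; fixed 6; total 34.
{A, B}: service 22 + fixed 27 = 49
{A, C}: service 20 + fixed 29 = 49
{A, B, C, D, E}: C1→B 2, C2→A 5, C3→A 2, C4→C 2, C5→C 3. Service 14; fixed 91; total 105.
No other subset beats 34.

Minimum total cost: 34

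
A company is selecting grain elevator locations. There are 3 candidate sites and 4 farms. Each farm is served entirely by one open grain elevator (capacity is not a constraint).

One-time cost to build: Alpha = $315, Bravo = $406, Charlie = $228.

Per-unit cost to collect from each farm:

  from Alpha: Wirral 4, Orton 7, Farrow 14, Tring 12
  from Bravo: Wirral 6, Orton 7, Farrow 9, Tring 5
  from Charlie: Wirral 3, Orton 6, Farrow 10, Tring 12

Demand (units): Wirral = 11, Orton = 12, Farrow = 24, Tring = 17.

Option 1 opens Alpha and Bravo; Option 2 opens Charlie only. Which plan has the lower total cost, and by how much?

Option 2 is cheaper by 373.

Option 1: {Alpha, Bravo}: Wirral→Alpha 4·11=44, Orton→Alpha 7·12=84, Farrow→Bravo 9·24=216, Tring→Bravo 5·17=85. Service 429; fixed 721; total 1150.
Option 2: {Charlie}: Wirral→Charlie 3·11=33, Orton→Charlie 6·12=72, Farrow→Charlie 10·24=240, Tring→Charlie 12·17=204. Service 549; fixed 228; total 777.
Difference: |1150 − 777| = 373.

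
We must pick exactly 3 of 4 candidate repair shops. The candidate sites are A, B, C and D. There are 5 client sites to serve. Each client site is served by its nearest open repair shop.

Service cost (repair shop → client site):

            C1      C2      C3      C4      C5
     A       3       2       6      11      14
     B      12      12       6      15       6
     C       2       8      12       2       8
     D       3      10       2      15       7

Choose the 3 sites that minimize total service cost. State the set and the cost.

With exactly 3 open, each client site uses its cheapest among the chosen.
{A, C, D}: C1→C 2, C2→A 2, C3→D 2, C4→C 2, C5→D 7. Service cost 15.
{A, B, C}: service cost 18
{B, C, D}: service cost 20
Among all 4 size-3 choices, {A, C, D} is lowest.

Choose A, C and D; total service cost 15.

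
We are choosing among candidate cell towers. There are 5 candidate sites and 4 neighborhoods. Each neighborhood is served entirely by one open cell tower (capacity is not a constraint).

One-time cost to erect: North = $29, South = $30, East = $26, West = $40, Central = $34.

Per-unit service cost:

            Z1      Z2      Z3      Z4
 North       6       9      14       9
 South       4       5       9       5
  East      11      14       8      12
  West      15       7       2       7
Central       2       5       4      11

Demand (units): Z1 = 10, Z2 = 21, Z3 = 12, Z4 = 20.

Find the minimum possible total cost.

Minimum total cost: 337

For any fixed open set, each neighborhood goes to its cheapest open site; total = fixed + service.
{South, Central}: Z1→Central 2·10=20, Z2→South 5·21=105, Z3→Central 4·12=48, Z4→South 5·20=100. Service 273; fixed 64; total 337.
{South, West}: Z1→South 4·10=40, Z2→South 5·21=105, Z3→West 2·12=24, Z4→South 5·20=100. Service 269; fixed 70; total 339.
{South, West, Central}: service 249 + fixed 104 = 353
{North, South, East, West, Central}: Z1→Central 2·10=20, Z2→South 5·21=105, Z3→West 2·12=24, Z4→South 5·20=100. Service 249; fixed 159; total 408.
No other subset beats 337.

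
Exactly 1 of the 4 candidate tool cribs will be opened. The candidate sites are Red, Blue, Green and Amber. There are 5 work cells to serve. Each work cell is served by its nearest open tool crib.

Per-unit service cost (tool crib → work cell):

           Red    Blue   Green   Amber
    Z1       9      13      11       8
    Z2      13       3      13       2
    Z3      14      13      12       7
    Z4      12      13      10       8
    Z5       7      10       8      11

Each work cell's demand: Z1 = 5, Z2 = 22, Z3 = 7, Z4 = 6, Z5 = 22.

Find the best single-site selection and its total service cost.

With exactly 1 open, each work cell uses its cheapest among the chosen.
{Amber}: Z1→Amber 8·5=40, Z2→Amber 2·22=44, Z3→Amber 7·7=49, Z4→Amber 8·6=48, Z5→Amber 11·22=242. Service cost 423.
{Blue}: service cost 520
{Red}: service cost 655
Among all 4 size-1 choices, {Amber} is lowest.

Choose Amber only; total service cost 423.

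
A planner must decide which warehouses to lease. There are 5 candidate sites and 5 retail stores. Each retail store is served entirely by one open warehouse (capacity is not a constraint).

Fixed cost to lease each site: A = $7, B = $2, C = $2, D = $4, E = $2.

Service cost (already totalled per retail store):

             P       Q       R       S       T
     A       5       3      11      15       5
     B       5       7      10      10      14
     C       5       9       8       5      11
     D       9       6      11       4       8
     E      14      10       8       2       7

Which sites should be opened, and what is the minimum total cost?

For any fixed open set, each retail store goes to its cheapest open site; total = fixed + service.
{A, E}: P→A 5, Q→A 3, R→E 8, S→E 2, T→A 5. Service 23; fixed 9; total 32.
{B, E}: service 29 + fixed 4 = 33
{A, B, E}: P→A 5, Q→A 3, R→E 8, S→E 2, T→A 5. Service 23; fixed 11; total 34.
{A, B, C, D, E}: P→A 5, Q→A 3, R→C 8, S→E 2, T→A 5. Service 23; fixed 17; total 40.
No other subset beats 32.

Open A and E; minimum total cost 32.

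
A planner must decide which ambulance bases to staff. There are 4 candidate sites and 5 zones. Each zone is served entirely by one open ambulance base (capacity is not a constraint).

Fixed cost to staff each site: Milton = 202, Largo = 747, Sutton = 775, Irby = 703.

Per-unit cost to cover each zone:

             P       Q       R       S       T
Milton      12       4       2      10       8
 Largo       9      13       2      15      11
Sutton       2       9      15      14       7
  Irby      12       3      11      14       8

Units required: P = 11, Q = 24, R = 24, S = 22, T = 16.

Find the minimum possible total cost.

For any fixed open set, each zone goes to its cheapest open site; total = fixed + service.
{Milton}: P→Milton 12·11=132, Q→Milton 4·24=96, R→Milton 2·24=48, S→Milton 10·22=220, T→Milton 8·16=128. Service 624; fixed 202; total 826.
{Milton, Sutton}: service 498 + fixed 977 = 1475
{Milton, Irby}: service 600 + fixed 905 = 1505
{Milton, Largo, Sutton, Irby}: P→Sutton 2·11=22, Q→Irby 3·24=72, R→Milton 2·24=48, S→Milton 10·22=220, T→Sutton 7·16=112. Service 474; fixed 2427; total 2901.
No other subset beats 826.

Minimum total cost: 826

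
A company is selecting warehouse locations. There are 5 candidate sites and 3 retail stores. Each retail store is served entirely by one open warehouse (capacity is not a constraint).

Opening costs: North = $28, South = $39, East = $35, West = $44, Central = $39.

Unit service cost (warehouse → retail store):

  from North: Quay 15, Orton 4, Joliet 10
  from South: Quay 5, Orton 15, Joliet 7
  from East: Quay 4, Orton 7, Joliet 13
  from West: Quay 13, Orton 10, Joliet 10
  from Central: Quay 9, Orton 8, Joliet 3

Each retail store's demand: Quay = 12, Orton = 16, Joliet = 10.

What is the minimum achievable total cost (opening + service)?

For any fixed open set, each retail store goes to its cheapest open site; total = fixed + service.
{North, East, Central}: Quay→East 4·12=48, Orton→North 4·16=64, Joliet→Central 3·10=30. Service 142; fixed 102; total 244.
{North, South, Central}: Quay→South 5·12=60, Orton→North 4·16=64, Joliet→Central 3·10=30. Service 154; fixed 106; total 260.
{North, South}: Quay→South 5·12=60, Orton→North 4·16=64, Joliet→South 7·10=70. Service 194; fixed 67; total 261.
{North, South, East, West, Central}: Quay→East 4·12=48, Orton→North 4·16=64, Joliet→Central 3·10=30. Service 142; fixed 185; total 327.
No other subset beats 244.

Minimum total cost: 244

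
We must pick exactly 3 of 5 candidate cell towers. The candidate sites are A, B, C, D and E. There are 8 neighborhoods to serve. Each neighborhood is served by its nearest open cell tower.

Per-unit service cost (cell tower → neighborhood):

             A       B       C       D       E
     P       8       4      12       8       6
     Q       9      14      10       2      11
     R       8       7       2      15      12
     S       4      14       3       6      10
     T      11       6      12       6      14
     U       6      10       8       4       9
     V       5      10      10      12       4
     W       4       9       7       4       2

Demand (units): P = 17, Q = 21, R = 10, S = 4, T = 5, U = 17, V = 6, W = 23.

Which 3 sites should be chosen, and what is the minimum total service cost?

Choose C, D and E; total service cost 344.

With exactly 3 open, each neighborhood uses its cheapest among the chosen.
{C, D, E}: P→E 6·17=102, Q→D 2·21=42, R→C 2·10=20, S→C 3·4=12, T→D 6·5=30, U→D 4·17=68, V→E 4·6=24, W→E 2·23=46. Service cost 344.
{B, D, E}: service cost 372
{B, C, D}: service cost 392
Among all 10 size-3 choices, {C, D, E} is lowest.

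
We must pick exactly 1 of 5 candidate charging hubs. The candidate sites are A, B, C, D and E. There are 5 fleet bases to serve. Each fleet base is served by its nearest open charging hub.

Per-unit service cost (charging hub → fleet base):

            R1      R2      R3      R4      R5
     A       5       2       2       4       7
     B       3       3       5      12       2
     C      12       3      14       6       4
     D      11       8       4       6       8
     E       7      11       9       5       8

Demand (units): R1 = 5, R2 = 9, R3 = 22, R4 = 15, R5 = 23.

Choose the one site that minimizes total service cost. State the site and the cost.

With exactly 1 open, each fleet base uses its cheapest among the chosen.
{A}: R1→A 5·5=25, R2→A 2·9=18, R3→A 2·22=44, R4→A 4·15=60, R5→A 7·23=161. Service cost 308.
{B}: service cost 378
{D}: service cost 489
Among all 5 size-1 choices, {A} is lowest.

Choose A only; total service cost 308.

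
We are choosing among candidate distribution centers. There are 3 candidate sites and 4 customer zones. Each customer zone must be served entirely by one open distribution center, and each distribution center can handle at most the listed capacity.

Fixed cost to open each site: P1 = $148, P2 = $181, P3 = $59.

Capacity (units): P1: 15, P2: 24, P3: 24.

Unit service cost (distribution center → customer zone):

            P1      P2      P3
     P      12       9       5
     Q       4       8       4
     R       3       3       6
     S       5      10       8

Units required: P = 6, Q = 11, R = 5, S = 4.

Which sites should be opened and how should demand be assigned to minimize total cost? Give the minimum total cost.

Open {P1, P3}: P→P3 5·6=30, Q→P3 4·11=44, R→P1 3·5=15, S→P1 5·4=20.
Loads: P1 carries 9/15, P3 carries 17/24. Service 109; fixed 207; total 316.
Next best feasible plan costs 328.

Minimum total cost: 316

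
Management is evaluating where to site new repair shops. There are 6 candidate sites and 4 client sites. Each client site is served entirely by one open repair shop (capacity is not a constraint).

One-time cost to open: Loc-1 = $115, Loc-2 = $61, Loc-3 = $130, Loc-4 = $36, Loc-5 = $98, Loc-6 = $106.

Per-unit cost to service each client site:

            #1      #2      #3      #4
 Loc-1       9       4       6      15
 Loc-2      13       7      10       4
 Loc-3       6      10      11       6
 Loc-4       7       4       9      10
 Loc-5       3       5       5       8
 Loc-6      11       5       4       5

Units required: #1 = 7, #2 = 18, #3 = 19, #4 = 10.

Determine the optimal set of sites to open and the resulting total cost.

For any fixed open set, each client site goes to its cheapest open site; total = fixed + service.
{Loc-5}: #1→Loc-5 3·7=21, #2→Loc-5 5·18=90, #3→Loc-5 5·19=95, #4→Loc-5 8·10=80. Service 286; fixed 98; total 384.
{Loc-4, Loc-6}: service 247 + fixed 142 = 389
{Loc-6}: #1→Loc-6 11·7=77, #2→Loc-6 5·18=90, #3→Loc-6 4·19=76, #4→Loc-6 5·10=50. Service 293; fixed 106; total 399.
{Loc-1, Loc-2, Loc-3, Loc-4, Loc-5, Loc-6}: #1→Loc-5 3·7=21, #2→Loc-1 4·18=72, #3→Loc-6 4·19=76, #4→Loc-2 4·10=40. Service 209; fixed 546; total 755.
No other subset beats 384.

Open Loc-5 only; minimum total cost 384.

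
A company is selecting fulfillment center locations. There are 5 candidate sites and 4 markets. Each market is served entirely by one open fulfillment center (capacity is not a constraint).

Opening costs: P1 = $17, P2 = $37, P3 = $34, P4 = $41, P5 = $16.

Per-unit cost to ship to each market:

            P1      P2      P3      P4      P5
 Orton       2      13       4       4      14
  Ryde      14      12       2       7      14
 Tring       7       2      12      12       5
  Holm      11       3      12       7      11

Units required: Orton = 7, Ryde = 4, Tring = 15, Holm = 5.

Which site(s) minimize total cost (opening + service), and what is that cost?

For any fixed open set, each market goes to its cheapest open site; total = fixed + service.
{P2, P3}: Orton→P3 4·7=28, Ryde→P3 2·4=8, Tring→P2 2·15=30, Holm→P2 3·5=15. Service 81; fixed 71; total 152.
{P1, P2, P3}: service 67 + fixed 88 = 155
{P1, P2}: service 107 + fixed 54 = 161
{P1, P2, P3, P4, P5}: service 67 + fixed 145 = 212
No other subset beats 152.

Open P2 and P3; minimum total cost 152.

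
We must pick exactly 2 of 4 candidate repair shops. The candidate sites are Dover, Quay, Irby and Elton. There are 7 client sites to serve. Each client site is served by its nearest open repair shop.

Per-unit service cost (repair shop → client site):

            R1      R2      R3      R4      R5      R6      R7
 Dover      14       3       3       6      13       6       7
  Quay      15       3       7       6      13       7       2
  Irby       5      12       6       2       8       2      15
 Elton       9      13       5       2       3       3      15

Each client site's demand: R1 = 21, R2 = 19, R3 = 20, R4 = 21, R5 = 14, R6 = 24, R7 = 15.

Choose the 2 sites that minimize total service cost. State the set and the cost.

Choose Quay and Irby; total service cost 514.

With exactly 2 open, each client site uses its cheapest among the chosen.
{Quay, Irby}: R1→Irby 5·21=105, R2→Quay 3·19=57, R3→Irby 6·20=120, R4→Irby 2·21=42, R5→Irby 8·14=112, R6→Irby 2·24=48, R7→Quay 2·15=30. Service cost 514.
{Dover, Irby}: service cost 529
{Quay, Elton}: service cost 532
Among all 6 size-2 choices, {Quay, Irby} is lowest.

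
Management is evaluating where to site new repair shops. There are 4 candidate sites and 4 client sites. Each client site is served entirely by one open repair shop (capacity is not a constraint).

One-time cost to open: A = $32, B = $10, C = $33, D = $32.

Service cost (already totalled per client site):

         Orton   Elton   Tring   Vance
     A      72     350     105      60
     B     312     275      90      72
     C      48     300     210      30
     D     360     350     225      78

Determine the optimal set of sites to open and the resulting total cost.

Open B and C; minimum total cost 486.

For any fixed open set, each client site goes to its cheapest open site; total = fixed + service.
{B, C}: Orton→C 48, Elton→B 275, Tring→B 90, Vance→C 30. Service 443; fixed 43; total 486.
{A, B, C}: Orton→C 48, Elton→B 275, Tring→B 90, Vance→C 30. Service 443; fixed 75; total 518.
{B, C, D}: service 443 + fixed 75 = 518
{A, B, C, D}: service 443 + fixed 107 = 550
No other subset beats 486.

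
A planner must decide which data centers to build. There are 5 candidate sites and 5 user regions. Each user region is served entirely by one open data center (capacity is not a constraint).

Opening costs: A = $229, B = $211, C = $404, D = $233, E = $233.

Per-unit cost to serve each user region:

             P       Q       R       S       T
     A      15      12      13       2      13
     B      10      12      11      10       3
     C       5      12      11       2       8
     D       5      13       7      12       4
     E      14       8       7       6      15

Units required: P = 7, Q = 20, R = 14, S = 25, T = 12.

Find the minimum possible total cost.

Minimum total cost: 919

For any fixed open set, each user region goes to its cheapest open site; total = fixed + service.
{E}: P→E 14·7=98, Q→E 8·20=160, R→E 7·14=98, S→E 6·25=150, T→E 15·12=180. Service 686; fixed 233; total 919.
{A, D}: service 471 + fixed 462 = 933
{D, E}: service 491 + fixed 466 = 957
{A, B, C, D, E}: P→C 5·7=35, Q→E 8·20=160, R→D 7·14=98, S→A 2·25=50, T→B 3·12=36. Service 379; fixed 1310; total 1689.
No other subset beats 919.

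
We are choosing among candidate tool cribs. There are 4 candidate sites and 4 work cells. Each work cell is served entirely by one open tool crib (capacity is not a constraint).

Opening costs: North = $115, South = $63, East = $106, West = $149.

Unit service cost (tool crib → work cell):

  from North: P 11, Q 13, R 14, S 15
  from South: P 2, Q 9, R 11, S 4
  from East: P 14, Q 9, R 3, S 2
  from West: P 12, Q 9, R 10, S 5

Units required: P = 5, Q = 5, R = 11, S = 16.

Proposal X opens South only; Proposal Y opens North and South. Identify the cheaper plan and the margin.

Proposal X is cheaper by 115.

Proposal X: {South}: P→South 2·5=10, Q→South 9·5=45, R→South 11·11=121, S→South 4·16=64. Service 240; fixed 63; total 303.
Proposal Y: {North, South}: P→South 2·5=10, Q→South 9·5=45, R→South 11·11=121, S→South 4·16=64. Service 240; fixed 178; total 418.
Difference: |303 − 418| = 115.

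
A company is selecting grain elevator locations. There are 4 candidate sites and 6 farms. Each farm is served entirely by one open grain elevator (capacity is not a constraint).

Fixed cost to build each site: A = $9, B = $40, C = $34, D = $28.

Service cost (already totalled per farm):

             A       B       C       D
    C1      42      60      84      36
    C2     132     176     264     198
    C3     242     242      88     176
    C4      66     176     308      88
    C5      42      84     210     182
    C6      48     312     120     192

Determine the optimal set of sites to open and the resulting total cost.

Open A and C; minimum total cost 461.

For any fixed open set, each farm goes to its cheapest open site; total = fixed + service.
{A, C}: C1→A 42, C2→A 132, C3→C 88, C4→A 66, C5→A 42, C6→A 48. Service 418; fixed 43; total 461.
{A, C, D}: service 412 + fixed 71 = 483
{A, B, C}: C1→A 42, C2→A 132, C3→C 88, C4→A 66, C5→A 42, C6→A 48. Service 418; fixed 83; total 501.
{A, B, C, D}: C1→D 36, C2→A 132, C3→C 88, C4→A 66, C5→A 42, C6→A 48. Service 412; fixed 111; total 523.
No other subset beats 461.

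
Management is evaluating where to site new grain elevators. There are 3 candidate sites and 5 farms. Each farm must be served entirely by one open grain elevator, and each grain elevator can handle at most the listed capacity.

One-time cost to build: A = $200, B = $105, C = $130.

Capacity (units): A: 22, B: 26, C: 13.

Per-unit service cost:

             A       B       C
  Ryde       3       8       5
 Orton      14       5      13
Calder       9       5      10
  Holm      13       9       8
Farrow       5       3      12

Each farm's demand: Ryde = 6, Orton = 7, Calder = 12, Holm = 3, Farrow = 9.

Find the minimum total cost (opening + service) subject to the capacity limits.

Minimum total cost: 470

Open {B, C}: Ryde→C 5·6=30, Orton→C 13·7=91, Calder→B 5·12=60, Holm→B 9·3=27, Farrow→B 3·9=27.
Loads: B carries 24/26, C carries 13/13. Service 235; fixed 235; total 470.
Next best feasible plan costs 490.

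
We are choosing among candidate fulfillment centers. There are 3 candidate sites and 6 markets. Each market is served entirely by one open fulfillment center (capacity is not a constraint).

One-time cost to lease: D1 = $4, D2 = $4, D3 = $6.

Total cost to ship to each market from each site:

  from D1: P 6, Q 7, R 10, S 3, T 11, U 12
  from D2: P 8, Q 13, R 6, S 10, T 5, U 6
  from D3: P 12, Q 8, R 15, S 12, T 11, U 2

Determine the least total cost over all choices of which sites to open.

Minimum total cost: 41

For any fixed open set, each market goes to its cheapest open site; total = fixed + service.
{D1, D2}: P→D1 6, Q→D1 7, R→D2 6, S→D1 3, T→D2 5, U→D2 6. Service 33; fixed 8; total 41.
{D1, D2, D3}: service 29 + fixed 14 = 43
{D1, D3}: P→D1 6, Q→D1 7, R→D1 10, S→D1 3, T→D1 11, U→D3 2. Service 39; fixed 10; total 49.
{D1}: service 49 + fixed 4 = 53
No other subset beats 41.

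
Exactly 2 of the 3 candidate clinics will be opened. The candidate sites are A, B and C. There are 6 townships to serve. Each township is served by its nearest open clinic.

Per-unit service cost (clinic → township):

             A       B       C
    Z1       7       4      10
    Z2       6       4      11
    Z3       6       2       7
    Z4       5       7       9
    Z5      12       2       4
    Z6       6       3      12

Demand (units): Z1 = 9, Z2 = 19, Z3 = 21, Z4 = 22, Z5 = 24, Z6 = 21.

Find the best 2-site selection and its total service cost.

With exactly 2 open, each township uses its cheapest among the chosen.
{A, B}: Z1→B 4·9=36, Z2→B 4·19=76, Z3→B 2·21=42, Z4→A 5·22=110, Z5→B 2·24=48, Z6→B 3·21=63. Service cost 375.
{B, C}: service cost 419
{A, C}: service cost 635
Among all 3 size-2 choices, {A, B} is lowest.

Choose A and B; total service cost 375.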